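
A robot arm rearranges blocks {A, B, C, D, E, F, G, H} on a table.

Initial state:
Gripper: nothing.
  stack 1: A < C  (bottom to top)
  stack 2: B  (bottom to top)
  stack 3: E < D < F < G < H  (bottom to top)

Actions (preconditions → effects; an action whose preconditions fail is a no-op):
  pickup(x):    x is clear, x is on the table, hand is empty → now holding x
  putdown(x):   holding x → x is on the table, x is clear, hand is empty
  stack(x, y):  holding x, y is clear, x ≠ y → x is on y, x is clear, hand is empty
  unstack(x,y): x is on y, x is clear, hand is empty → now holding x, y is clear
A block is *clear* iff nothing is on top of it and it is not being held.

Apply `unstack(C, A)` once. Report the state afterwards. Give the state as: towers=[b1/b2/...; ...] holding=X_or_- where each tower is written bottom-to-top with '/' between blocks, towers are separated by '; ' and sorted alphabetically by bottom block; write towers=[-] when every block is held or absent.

before: towers=[A/C; B; E/D/F/G/H] holding=-
pre[unstack(C, A)]: on(C,A) ok, clear(C) ok, handempty ok
all met → apply unstack(C, A)
after:  towers=[A; B; E/D/F/G/H] holding=C

towers=[A; B; E/D/F/G/H] holding=C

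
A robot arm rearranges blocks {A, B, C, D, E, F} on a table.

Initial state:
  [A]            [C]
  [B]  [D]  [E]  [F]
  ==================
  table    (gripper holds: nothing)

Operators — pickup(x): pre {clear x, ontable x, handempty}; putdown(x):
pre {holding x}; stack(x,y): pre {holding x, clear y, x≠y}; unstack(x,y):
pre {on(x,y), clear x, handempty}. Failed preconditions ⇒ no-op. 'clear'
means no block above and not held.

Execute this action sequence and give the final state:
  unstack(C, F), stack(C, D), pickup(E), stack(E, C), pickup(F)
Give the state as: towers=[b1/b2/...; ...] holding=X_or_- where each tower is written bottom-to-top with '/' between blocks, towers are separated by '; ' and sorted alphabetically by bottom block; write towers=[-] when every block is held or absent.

step 1 (unstack(C, F)): towers=[B/A; D; E; F] holding=C
step 2 (stack(C, D)): towers=[B/A; D/C; E; F] holding=-
step 3 (pickup(E)): towers=[B/A; D/C; F] holding=E
step 4 (stack(E, C)): towers=[B/A; D/C/E; F] holding=-
step 5 (pickup(F)): towers=[B/A; D/C/E] holding=F

towers=[B/A; D/C/E] holding=F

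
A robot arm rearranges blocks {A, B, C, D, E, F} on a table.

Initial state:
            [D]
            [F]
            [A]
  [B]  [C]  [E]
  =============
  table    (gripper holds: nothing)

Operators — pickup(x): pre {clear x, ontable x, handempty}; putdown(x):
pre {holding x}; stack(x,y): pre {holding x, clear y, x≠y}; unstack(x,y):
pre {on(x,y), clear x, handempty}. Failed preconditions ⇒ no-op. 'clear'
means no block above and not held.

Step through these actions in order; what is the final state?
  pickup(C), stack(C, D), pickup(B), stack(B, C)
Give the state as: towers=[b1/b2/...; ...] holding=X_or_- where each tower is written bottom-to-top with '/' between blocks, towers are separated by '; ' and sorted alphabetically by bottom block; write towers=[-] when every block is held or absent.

towers=[E/A/F/D/C/B] holding=-

step 1 (pickup(C)): towers=[B; E/A/F/D] holding=C
step 2 (stack(C, D)): towers=[B; E/A/F/D/C] holding=-
step 3 (pickup(B)): towers=[E/A/F/D/C] holding=B
step 4 (stack(B, C)): towers=[E/A/F/D/C/B] holding=-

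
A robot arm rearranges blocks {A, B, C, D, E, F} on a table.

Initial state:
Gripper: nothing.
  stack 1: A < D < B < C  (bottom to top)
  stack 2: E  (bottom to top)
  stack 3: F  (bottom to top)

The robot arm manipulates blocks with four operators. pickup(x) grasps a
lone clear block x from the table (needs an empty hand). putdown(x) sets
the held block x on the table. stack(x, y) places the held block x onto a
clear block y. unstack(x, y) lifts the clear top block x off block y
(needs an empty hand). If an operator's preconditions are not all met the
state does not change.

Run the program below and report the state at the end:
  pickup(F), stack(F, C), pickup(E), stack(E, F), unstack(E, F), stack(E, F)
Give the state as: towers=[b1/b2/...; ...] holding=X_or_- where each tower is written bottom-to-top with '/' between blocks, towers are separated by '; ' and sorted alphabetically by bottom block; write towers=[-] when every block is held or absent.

towers=[A/D/B/C/F/E] holding=-

step 1 (pickup(F)): towers=[A/D/B/C; E] holding=F
step 2 (stack(F, C)): towers=[A/D/B/C/F; E] holding=-
step 3 (pickup(E)): towers=[A/D/B/C/F] holding=E
step 4 (stack(E, F)): towers=[A/D/B/C/F/E] holding=-
step 5 (unstack(E, F)): towers=[A/D/B/C/F] holding=E
step 6 (stack(E, F)): towers=[A/D/B/C/F/E] holding=-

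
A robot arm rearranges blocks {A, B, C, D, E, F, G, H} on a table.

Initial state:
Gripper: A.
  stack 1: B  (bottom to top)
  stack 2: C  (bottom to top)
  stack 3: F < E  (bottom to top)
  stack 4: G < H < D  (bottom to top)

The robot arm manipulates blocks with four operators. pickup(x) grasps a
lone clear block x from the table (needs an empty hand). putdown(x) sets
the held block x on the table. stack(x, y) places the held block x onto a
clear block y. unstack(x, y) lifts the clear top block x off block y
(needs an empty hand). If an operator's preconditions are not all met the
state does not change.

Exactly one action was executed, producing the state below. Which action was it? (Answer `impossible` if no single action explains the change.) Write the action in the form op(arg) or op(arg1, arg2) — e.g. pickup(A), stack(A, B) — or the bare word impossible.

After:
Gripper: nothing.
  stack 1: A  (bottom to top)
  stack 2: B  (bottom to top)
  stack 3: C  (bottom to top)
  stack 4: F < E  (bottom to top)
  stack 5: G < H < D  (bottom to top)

putdown(A)

target: towers=[A; B; C; F/E; G/H/D] holding=-
        putdown(A) → towers=[A; B; C; F/E; G/H/D] holding=-  ← match
       stack(A, E) → towers=[B; C; F/E/A; G/H/D] holding=-
       stack(A, B) → towers=[B/A; C; F/E; G/H/D] holding=-
       stack(A, D) → towers=[B; C; F/E; G/H/D/A] holding=-
       stack(A, C) → towers=[B; C/A; F/E; G/H/D] holding=-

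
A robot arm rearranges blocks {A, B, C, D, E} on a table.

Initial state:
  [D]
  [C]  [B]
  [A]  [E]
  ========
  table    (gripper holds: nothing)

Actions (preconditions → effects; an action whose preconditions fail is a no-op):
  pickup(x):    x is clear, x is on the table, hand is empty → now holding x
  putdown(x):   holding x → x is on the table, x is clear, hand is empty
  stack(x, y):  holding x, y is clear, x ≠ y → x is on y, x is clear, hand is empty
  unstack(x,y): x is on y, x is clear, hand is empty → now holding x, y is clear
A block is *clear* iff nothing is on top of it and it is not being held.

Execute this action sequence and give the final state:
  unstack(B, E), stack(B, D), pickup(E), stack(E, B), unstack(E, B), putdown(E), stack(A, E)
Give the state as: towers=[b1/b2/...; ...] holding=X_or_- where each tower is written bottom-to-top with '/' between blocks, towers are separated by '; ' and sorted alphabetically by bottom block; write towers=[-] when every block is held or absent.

towers=[A/C/D/B; E] holding=-

step 1 (unstack(B, E)): towers=[A/C/D; E] holding=B
step 2 (stack(B, D)): towers=[A/C/D/B; E] holding=-
step 3 (pickup(E)): towers=[A/C/D/B] holding=E
step 4 (stack(E, B)): towers=[A/C/D/B/E] holding=-
step 5 (unstack(E, B)): towers=[A/C/D/B] holding=E
step 6 (putdown(E)): towers=[A/C/D/B; E] holding=-
step 7 (stack(A, E)) [no-op]: towers=[A/C/D/B; E] holding=-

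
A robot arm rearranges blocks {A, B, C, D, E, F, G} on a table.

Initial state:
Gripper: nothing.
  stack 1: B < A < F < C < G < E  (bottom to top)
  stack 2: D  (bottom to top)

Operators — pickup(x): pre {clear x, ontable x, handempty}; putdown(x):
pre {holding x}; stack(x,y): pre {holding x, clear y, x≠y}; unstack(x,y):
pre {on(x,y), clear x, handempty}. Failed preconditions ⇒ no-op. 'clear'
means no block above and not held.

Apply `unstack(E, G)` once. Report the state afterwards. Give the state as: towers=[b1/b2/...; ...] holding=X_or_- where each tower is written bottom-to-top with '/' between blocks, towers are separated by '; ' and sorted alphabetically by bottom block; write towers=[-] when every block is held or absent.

towers=[B/A/F/C/G; D] holding=E

before: towers=[B/A/F/C/G/E; D] holding=-
pre[unstack(E, G)]: on(E,G) ✓, clear(E) ✓, handempty ✓
all met → apply unstack(E, G)
after:  towers=[B/A/F/C/G; D] holding=E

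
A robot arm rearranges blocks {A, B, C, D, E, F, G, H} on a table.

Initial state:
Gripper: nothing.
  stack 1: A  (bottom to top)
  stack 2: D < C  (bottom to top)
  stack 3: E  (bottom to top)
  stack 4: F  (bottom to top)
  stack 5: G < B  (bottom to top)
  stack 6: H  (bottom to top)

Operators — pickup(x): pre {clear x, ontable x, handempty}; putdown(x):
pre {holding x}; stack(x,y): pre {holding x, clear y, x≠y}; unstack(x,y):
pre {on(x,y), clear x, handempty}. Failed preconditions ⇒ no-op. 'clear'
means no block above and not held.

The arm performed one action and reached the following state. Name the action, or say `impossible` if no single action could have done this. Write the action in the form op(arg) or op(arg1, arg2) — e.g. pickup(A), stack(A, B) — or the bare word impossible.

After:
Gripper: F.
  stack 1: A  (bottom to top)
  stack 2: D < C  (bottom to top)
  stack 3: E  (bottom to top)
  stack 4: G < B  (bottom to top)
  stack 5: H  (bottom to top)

pickup(F)

target: towers=[A; D/C; E; G/B; H] holding=F
         pickup(A) → towers=[D/C; E; F; G/B; H] holding=A
         pickup(E) → towers=[A; D/C; F; G/B; H] holding=E
         pickup(H) → towers=[A; D/C; E; F; G/B] holding=H
     unstack(B, G) → towers=[A; D/C; E; F; G; H] holding=B
         pickup(F) → towers=[A; D/C; E; G/B; H] holding=F  ← match
     unstack(C, D) → towers=[A; D; E; F; G/B; H] holding=C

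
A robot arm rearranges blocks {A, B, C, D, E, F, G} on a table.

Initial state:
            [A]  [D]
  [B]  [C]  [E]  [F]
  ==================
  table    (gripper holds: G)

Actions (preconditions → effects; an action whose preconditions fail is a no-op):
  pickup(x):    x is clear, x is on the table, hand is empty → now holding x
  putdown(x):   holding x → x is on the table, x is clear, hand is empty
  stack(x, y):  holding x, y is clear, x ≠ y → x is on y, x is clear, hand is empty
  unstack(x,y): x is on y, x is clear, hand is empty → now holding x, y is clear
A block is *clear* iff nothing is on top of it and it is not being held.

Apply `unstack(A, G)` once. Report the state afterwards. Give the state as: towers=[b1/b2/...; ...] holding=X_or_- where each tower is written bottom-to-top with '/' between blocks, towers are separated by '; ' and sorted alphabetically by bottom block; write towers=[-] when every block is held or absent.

towers=[B; C; E/A; F/D] holding=G

before: towers=[B; C; E/A; F/D] holding=G
pre[unstack(A, G)]: on(A,G) fail, clear(A) ok, handempty fail
on(A,G), handempty unmet → unstack(A, G) is a no-op
after:  towers=[B; C; E/A; F/D] holding=G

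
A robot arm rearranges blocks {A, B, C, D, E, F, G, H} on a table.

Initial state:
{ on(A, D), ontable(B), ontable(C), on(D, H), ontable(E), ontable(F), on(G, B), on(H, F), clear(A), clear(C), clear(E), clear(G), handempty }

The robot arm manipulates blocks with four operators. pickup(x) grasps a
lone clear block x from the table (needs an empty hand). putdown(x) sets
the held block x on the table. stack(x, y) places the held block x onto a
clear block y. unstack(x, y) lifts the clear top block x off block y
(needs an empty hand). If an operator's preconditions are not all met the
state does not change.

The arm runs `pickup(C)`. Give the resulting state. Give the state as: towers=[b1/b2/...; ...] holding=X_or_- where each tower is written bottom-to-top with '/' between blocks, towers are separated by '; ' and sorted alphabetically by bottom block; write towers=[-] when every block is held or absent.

before: towers=[B/G; C; E; F/H/D/A] holding=-
pre[pickup(C)]: clear(C) yes, ontable(C) yes, handempty yes
all met → apply pickup(C)
after:  towers=[B/G; E; F/H/D/A] holding=C

towers=[B/G; E; F/H/D/A] holding=C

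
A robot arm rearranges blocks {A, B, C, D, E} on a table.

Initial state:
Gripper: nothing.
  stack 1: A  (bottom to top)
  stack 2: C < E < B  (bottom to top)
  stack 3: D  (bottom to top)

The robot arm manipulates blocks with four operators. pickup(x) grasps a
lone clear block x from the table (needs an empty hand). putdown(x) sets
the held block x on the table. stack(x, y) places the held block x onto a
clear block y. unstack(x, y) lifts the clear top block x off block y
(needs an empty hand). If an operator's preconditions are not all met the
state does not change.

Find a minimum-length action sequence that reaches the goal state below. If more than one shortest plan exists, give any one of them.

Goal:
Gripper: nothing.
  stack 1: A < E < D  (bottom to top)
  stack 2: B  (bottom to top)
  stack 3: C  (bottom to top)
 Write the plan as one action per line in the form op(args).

step 1 (unstack(B, E)): towers=[A; C/E; D] holding=B
step 2 (putdown(B)): towers=[A; B; C/E; D] holding=-
step 3 (unstack(E, C)): towers=[A; B; C; D] holding=E
step 4 (stack(E, A)): towers=[A/E; B; C; D] holding=-
step 5 (pickup(D)): towers=[A/E; B; C] holding=D
step 6 (stack(D, E)): towers=[A/E/D; B; C] holding=-
goal check: towers=[A/E/D; B; C] holding=- — reached (length 6, optimal by BFS)

unstack(B, E)
putdown(B)
unstack(E, C)
stack(E, A)
pickup(D)
stack(D, E)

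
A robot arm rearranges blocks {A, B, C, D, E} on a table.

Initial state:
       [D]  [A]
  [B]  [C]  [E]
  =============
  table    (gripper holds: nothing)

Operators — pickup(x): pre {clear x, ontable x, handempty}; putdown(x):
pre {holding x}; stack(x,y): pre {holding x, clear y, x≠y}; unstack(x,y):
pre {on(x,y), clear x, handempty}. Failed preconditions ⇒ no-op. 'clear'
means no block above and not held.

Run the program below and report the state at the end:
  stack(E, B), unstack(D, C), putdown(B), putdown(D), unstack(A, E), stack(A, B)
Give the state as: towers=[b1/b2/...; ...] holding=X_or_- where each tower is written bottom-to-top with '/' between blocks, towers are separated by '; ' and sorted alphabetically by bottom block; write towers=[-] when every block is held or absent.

towers=[B/A; C; D; E] holding=-

step 1 (stack(E, B)) [no-op]: towers=[B; C/D; E/A] holding=-
step 2 (unstack(D, C)): towers=[B; C; E/A] holding=D
step 3 (putdown(B)) [no-op]: towers=[B; C; E/A] holding=D
step 4 (putdown(D)): towers=[B; C; D; E/A] holding=-
step 5 (unstack(A, E)): towers=[B; C; D; E] holding=A
step 6 (stack(A, B)): towers=[B/A; C; D; E] holding=-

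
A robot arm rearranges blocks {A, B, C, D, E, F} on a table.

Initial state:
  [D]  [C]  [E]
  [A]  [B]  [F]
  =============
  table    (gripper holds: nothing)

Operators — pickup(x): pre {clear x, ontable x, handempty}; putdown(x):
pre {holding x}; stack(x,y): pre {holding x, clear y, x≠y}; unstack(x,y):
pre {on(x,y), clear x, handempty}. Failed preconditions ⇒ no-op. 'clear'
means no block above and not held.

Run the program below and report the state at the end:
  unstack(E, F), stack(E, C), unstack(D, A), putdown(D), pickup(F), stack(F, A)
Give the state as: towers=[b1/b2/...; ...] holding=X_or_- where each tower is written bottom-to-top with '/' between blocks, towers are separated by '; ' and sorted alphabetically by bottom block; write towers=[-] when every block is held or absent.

step 1 (unstack(E, F)): towers=[A/D; B/C; F] holding=E
step 2 (stack(E, C)): towers=[A/D; B/C/E; F] holding=-
step 3 (unstack(D, A)): towers=[A; B/C/E; F] holding=D
step 4 (putdown(D)): towers=[A; B/C/E; D; F] holding=-
step 5 (pickup(F)): towers=[A; B/C/E; D] holding=F
step 6 (stack(F, A)): towers=[A/F; B/C/E; D] holding=-

towers=[A/F; B/C/E; D] holding=-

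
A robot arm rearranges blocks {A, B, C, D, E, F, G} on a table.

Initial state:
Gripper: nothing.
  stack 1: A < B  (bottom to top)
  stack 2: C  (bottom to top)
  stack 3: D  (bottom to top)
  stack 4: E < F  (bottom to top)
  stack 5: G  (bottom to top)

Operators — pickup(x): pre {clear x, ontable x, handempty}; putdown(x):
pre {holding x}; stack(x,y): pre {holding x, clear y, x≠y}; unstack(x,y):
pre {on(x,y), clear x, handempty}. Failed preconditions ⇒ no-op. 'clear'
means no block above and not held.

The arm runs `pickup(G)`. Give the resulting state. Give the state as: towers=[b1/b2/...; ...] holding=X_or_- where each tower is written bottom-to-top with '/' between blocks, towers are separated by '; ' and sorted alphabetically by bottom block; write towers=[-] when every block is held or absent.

before: towers=[A/B; C; D; E/F; G] holding=-
pre[pickup(G)]: clear(G) ✓, ontable(G) ✓, handempty ✓
all met → apply pickup(G)
after:  towers=[A/B; C; D; E/F] holding=G

towers=[A/B; C; D; E/F] holding=G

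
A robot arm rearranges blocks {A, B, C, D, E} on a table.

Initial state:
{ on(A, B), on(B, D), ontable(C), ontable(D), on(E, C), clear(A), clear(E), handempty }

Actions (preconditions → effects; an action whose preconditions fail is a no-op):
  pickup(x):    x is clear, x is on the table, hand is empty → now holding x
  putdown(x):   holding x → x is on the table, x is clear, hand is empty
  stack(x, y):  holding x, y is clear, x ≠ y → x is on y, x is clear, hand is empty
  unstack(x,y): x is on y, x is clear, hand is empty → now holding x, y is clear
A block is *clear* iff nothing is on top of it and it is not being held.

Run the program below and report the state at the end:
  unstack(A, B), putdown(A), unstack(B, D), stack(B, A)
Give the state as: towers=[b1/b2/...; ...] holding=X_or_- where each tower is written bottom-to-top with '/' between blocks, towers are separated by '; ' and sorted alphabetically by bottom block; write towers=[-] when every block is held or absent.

towers=[A/B; C/E; D] holding=-

step 1 (unstack(A, B)): towers=[C/E; D/B] holding=A
step 2 (putdown(A)): towers=[A; C/E; D/B] holding=-
step 3 (unstack(B, D)): towers=[A; C/E; D] holding=B
step 4 (stack(B, A)): towers=[A/B; C/E; D] holding=-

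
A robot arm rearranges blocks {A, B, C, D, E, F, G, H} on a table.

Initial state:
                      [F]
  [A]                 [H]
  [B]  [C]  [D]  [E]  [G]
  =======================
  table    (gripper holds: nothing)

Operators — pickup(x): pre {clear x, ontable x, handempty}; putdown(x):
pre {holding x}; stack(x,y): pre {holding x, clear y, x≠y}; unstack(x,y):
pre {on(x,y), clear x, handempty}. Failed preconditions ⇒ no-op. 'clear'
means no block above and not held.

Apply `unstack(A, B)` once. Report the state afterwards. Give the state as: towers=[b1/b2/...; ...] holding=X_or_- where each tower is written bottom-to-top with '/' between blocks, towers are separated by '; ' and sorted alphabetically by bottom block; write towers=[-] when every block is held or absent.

before: towers=[B/A; C; D; E; G/H/F] holding=-
pre[unstack(A, B)]: on(A,B) ✓, clear(A) ✓, handempty ✓
all met → apply unstack(A, B)
after:  towers=[B; C; D; E; G/H/F] holding=A

towers=[B; C; D; E; G/H/F] holding=A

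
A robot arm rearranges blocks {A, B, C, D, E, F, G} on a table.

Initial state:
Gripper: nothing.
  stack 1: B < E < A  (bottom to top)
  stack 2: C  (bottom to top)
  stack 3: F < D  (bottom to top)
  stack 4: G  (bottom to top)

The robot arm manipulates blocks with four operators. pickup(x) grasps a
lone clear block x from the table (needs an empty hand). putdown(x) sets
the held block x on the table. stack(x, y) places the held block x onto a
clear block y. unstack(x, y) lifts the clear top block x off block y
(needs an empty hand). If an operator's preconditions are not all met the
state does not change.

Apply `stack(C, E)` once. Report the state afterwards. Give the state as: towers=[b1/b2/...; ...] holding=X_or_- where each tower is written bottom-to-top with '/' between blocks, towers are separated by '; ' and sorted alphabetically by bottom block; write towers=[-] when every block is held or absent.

towers=[B/E/A; C; F/D; G] holding=-

before: towers=[B/E/A; C; F/D; G] holding=-
pre[stack(C, E)]: holding(C) no, clear(E) no, C≠E yes
holding(C), clear(E) unmet → stack(C, E) is a no-op
after:  towers=[B/E/A; C; F/D; G] holding=-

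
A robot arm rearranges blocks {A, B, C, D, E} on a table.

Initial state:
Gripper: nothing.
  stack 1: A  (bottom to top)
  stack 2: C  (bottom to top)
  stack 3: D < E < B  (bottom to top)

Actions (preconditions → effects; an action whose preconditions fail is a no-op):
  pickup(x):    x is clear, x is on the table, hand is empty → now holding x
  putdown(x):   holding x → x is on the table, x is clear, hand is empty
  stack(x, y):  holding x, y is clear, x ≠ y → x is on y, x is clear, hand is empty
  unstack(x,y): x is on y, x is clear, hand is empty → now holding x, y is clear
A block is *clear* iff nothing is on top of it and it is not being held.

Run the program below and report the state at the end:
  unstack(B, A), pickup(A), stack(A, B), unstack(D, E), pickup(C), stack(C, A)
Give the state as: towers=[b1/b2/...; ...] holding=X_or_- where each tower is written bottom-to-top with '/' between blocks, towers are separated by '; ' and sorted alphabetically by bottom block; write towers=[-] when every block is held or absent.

towers=[D/E/B/A/C] holding=-

step 1 (unstack(B, A)) [no-op]: towers=[A; C; D/E/B] holding=-
step 2 (pickup(A)): towers=[C; D/E/B] holding=A
step 3 (stack(A, B)): towers=[C; D/E/B/A] holding=-
step 4 (unstack(D, E)) [no-op]: towers=[C; D/E/B/A] holding=-
step 5 (pickup(C)): towers=[D/E/B/A] holding=C
step 6 (stack(C, A)): towers=[D/E/B/A/C] holding=-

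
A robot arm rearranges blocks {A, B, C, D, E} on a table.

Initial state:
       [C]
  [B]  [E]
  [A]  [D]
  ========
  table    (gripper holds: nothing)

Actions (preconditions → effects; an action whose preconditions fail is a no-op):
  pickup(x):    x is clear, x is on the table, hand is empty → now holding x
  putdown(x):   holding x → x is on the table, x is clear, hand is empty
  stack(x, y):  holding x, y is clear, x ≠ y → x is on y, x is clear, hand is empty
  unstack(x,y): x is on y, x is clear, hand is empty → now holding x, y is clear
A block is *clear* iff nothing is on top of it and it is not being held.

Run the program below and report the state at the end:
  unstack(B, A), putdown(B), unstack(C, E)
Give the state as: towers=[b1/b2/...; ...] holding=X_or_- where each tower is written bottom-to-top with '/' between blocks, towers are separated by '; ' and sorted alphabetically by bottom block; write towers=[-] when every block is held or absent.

towers=[A; B; D/E] holding=C

step 1 (unstack(B, A)): towers=[A; D/E/C] holding=B
step 2 (putdown(B)): towers=[A; B; D/E/C] holding=-
step 3 (unstack(C, E)): towers=[A; B; D/E] holding=C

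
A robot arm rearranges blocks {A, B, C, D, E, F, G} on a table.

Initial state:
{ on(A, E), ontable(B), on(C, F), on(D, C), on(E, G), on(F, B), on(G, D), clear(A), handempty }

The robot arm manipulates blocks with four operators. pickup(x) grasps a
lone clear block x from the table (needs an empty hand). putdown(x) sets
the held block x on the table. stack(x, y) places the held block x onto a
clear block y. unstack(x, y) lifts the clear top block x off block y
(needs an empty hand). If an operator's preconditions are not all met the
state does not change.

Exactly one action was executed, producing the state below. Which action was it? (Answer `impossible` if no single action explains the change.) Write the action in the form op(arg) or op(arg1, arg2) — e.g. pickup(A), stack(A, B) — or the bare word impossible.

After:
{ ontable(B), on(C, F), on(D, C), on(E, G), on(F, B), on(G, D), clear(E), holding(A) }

target: towers=[B/F/C/D/G/E] holding=A
     unstack(A, E) → towers=[B/F/C/D/G/E] holding=A  ← match

unstack(A, E)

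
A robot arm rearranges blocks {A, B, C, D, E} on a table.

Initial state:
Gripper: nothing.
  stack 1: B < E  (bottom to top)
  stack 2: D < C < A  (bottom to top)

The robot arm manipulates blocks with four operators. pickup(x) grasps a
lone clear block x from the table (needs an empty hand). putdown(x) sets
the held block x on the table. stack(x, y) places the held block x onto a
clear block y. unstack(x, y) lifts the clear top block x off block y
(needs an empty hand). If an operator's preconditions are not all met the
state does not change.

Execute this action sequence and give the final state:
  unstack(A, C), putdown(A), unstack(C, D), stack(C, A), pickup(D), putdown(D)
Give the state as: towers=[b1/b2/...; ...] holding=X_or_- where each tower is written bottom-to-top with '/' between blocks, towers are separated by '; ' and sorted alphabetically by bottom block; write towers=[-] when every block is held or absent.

step 1 (unstack(A, C)): towers=[B/E; D/C] holding=A
step 2 (putdown(A)): towers=[A; B/E; D/C] holding=-
step 3 (unstack(C, D)): towers=[A; B/E; D] holding=C
step 4 (stack(C, A)): towers=[A/C; B/E; D] holding=-
step 5 (pickup(D)): towers=[A/C; B/E] holding=D
step 6 (putdown(D)): towers=[A/C; B/E; D] holding=-

towers=[A/C; B/E; D] holding=-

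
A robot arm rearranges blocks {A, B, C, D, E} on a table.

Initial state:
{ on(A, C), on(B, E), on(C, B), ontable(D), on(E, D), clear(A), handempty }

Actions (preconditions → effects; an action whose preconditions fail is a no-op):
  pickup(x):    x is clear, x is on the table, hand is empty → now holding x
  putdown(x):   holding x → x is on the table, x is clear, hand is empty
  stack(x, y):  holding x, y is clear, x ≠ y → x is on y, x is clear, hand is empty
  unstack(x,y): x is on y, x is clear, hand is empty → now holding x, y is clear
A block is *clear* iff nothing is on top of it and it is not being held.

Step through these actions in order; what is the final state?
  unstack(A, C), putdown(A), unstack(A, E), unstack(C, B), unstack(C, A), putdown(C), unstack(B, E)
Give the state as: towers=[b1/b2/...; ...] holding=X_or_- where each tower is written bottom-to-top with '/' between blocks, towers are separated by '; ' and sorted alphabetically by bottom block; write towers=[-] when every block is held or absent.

towers=[A; C; D/E] holding=B

step 1 (unstack(A, C)): towers=[D/E/B/C] holding=A
step 2 (putdown(A)): towers=[A; D/E/B/C] holding=-
step 3 (unstack(A, E)) [no-op]: towers=[A; D/E/B/C] holding=-
step 4 (unstack(C, B)): towers=[A; D/E/B] holding=C
step 5 (unstack(C, A)) [no-op]: towers=[A; D/E/B] holding=C
step 6 (putdown(C)): towers=[A; C; D/E/B] holding=-
step 7 (unstack(B, E)): towers=[A; C; D/E] holding=B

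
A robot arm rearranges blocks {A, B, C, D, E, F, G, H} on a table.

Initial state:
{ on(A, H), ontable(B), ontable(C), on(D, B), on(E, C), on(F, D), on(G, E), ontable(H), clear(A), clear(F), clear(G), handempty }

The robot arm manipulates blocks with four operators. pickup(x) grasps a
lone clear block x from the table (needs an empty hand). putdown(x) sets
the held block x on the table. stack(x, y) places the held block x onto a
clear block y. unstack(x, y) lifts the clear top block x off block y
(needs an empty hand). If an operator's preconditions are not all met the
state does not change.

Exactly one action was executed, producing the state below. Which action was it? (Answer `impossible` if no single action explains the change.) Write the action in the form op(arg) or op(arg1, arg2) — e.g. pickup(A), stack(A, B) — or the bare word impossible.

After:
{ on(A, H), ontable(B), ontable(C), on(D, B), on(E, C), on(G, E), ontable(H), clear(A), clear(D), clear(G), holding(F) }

target: towers=[B/D; C/E/G; H/A] holding=F
     unstack(G, E) → towers=[B/D/F; C/E; H/A] holding=G
     unstack(A, H) → towers=[B/D/F; C/E/G; H] holding=A
     unstack(F, D) → towers=[B/D; C/E/G; H/A] holding=F  ← match

unstack(F, D)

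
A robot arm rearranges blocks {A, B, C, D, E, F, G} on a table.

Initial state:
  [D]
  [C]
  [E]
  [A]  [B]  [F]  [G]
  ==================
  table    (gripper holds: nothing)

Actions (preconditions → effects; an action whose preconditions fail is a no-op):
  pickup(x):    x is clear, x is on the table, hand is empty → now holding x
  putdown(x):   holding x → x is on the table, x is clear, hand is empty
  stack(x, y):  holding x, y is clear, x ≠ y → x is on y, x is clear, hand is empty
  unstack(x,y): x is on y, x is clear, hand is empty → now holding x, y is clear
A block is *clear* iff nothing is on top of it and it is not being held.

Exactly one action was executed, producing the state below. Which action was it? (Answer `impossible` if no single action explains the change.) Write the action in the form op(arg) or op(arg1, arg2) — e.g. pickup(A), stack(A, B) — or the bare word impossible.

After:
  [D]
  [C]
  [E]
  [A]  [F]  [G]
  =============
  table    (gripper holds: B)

pickup(B)

target: towers=[A/E/C/D; F; G] holding=B
         pickup(B) → towers=[A/E/C/D; F; G] holding=B  ← match
         pickup(F) → towers=[A/E/C/D; B; G] holding=F
         pickup(G) → towers=[A/E/C/D; B; F] holding=G
     unstack(D, C) → towers=[A/E/C; B; F; G] holding=D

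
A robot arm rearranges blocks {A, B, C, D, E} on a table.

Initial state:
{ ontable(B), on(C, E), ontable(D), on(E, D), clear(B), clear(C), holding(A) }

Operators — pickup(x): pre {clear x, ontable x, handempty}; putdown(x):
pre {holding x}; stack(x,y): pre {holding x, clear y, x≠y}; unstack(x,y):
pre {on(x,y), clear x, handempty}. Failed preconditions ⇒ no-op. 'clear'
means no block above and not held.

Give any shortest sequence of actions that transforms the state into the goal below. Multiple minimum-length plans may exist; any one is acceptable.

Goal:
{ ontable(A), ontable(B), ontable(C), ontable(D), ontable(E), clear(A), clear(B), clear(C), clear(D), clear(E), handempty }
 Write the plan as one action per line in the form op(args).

putdown(A)
unstack(C, E)
putdown(C)
unstack(E, D)
putdown(E)

step 1 (putdown(A)): towers=[A; B; D/E/C] holding=-
step 2 (unstack(C, E)): towers=[A; B; D/E] holding=C
step 3 (putdown(C)): towers=[A; B; C; D/E] holding=-
step 4 (unstack(E, D)): towers=[A; B; C; D] holding=E
step 5 (putdown(E)): towers=[A; B; C; D; E] holding=-
goal check: towers=[A; B; C; D; E] holding=- — reached (length 5, optimal by BFS)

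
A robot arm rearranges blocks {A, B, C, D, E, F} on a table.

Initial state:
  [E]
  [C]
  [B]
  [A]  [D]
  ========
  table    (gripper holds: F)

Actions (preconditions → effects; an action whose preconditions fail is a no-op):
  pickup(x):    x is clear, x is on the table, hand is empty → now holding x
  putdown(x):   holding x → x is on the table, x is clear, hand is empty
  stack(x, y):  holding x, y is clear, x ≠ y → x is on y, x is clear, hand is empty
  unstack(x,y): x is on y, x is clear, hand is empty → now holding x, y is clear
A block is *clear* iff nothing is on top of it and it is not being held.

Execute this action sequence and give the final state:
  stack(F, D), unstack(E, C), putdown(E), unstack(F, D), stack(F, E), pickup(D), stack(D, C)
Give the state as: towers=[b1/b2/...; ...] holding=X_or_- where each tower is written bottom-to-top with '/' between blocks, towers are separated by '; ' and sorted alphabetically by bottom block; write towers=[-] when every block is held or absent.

towers=[A/B/C/D; E/F] holding=-

step 1 (stack(F, D)): towers=[A/B/C/E; D/F] holding=-
step 2 (unstack(E, C)): towers=[A/B/C; D/F] holding=E
step 3 (putdown(E)): towers=[A/B/C; D/F; E] holding=-
step 4 (unstack(F, D)): towers=[A/B/C; D; E] holding=F
step 5 (stack(F, E)): towers=[A/B/C; D; E/F] holding=-
step 6 (pickup(D)): towers=[A/B/C; E/F] holding=D
step 7 (stack(D, C)): towers=[A/B/C/D; E/F] holding=-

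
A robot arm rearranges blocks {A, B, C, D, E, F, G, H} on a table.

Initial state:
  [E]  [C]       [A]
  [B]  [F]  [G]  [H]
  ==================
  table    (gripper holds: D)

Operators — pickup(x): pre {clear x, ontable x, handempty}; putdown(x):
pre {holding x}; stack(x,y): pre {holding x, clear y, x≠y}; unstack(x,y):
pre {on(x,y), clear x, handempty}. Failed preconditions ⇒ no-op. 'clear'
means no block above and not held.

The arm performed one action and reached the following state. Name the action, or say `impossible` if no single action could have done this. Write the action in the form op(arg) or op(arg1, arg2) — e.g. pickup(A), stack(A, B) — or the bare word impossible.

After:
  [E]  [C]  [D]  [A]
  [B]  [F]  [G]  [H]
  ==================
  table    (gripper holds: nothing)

target: towers=[B/E; F/C; G/D; H/A] holding=-
        putdown(D) → towers=[B/E; D; F/C; G; H/A] holding=-
       stack(D, G) → towers=[B/E; F/C; G/D; H/A] holding=-  ← match
       stack(D, A) → towers=[B/E; F/C; G; H/A/D] holding=-
       stack(D, E) → towers=[B/E/D; F/C; G; H/A] holding=-
       stack(D, C) → towers=[B/E; F/C/D; G; H/A] holding=-

stack(D, G)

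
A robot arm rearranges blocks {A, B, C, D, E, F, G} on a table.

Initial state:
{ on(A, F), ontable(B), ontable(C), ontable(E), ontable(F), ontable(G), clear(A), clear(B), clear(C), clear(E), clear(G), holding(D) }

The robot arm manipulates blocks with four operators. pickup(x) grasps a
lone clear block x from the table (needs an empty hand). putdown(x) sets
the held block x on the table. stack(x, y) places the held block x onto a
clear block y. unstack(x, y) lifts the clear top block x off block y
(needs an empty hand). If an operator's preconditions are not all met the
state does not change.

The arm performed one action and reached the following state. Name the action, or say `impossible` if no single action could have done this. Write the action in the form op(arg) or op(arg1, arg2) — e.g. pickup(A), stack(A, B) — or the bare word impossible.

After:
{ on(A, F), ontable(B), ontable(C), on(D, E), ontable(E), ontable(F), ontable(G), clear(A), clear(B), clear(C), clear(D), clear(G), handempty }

target: towers=[B; C; E/D; F/A; G] holding=-
        putdown(D) → towers=[B; C; D; E; F/A; G] holding=-
       stack(D, B) → towers=[B/D; C; E; F/A; G] holding=-
       stack(D, G) → towers=[B; C; E; F/A; G/D] holding=-
       stack(D, A) → towers=[B; C; E; F/A/D; G] holding=-
       stack(D, E) → towers=[B; C; E/D; F/A; G] holding=-  ← match
       stack(D, C) → towers=[B; C/D; E; F/A; G] holding=-

stack(D, E)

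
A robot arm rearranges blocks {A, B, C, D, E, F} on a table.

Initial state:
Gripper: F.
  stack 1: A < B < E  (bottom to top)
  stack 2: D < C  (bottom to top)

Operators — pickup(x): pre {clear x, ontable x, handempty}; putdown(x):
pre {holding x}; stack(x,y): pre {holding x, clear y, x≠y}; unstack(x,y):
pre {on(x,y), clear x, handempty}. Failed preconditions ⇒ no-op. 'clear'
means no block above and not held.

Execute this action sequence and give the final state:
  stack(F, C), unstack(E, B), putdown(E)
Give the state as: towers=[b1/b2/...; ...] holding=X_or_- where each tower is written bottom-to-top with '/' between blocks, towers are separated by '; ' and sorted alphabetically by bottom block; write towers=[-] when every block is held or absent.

step 1 (stack(F, C)): towers=[A/B/E; D/C/F] holding=-
step 2 (unstack(E, B)): towers=[A/B; D/C/F] holding=E
step 3 (putdown(E)): towers=[A/B; D/C/F; E] holding=-

towers=[A/B; D/C/F; E] holding=-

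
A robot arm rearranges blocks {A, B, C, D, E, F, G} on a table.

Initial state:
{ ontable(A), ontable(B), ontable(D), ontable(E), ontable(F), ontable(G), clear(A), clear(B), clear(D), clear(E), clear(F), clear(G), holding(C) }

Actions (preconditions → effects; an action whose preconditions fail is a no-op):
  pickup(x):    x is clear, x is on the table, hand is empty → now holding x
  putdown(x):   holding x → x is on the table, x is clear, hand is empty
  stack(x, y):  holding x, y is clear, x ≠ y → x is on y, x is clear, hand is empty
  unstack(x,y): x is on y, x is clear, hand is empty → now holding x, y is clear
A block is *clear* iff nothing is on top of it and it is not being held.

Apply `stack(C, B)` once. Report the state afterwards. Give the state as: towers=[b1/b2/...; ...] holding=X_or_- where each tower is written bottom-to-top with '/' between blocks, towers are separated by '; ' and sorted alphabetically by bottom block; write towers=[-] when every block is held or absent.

before: towers=[A; B; D; E; F; G] holding=C
pre[stack(C, B)]: holding(C) yes, clear(B) yes, C≠B yes
all met → apply stack(C, B)
after:  towers=[A; B/C; D; E; F; G] holding=-

towers=[A; B/C; D; E; F; G] holding=-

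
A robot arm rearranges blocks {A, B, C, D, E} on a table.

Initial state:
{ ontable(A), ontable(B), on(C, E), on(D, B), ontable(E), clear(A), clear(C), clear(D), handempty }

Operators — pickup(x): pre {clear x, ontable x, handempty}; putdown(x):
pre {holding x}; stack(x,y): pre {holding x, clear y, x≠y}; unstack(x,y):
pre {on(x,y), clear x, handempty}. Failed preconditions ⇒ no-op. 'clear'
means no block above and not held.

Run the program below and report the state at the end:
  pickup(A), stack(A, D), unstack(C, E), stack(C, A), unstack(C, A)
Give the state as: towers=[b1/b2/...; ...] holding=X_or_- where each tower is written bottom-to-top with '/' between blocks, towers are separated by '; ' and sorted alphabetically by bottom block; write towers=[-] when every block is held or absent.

step 1 (pickup(A)): towers=[B/D; E/C] holding=A
step 2 (stack(A, D)): towers=[B/D/A; E/C] holding=-
step 3 (unstack(C, E)): towers=[B/D/A; E] holding=C
step 4 (stack(C, A)): towers=[B/D/A/C; E] holding=-
step 5 (unstack(C, A)): towers=[B/D/A; E] holding=C

towers=[B/D/A; E] holding=C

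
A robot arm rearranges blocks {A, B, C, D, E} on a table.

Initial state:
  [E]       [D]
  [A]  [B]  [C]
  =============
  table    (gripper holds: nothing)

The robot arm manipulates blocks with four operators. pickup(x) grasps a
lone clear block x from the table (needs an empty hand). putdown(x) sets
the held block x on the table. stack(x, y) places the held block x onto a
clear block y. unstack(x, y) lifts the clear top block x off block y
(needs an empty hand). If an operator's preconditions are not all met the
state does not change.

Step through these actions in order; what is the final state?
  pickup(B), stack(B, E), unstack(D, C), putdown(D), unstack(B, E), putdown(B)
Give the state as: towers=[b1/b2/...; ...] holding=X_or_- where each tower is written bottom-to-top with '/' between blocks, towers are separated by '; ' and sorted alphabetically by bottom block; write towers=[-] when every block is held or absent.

step 1 (pickup(B)): towers=[A/E; C/D] holding=B
step 2 (stack(B, E)): towers=[A/E/B; C/D] holding=-
step 3 (unstack(D, C)): towers=[A/E/B; C] holding=D
step 4 (putdown(D)): towers=[A/E/B; C; D] holding=-
step 5 (unstack(B, E)): towers=[A/E; C; D] holding=B
step 6 (putdown(B)): towers=[A/E; B; C; D] holding=-

towers=[A/E; B; C; D] holding=-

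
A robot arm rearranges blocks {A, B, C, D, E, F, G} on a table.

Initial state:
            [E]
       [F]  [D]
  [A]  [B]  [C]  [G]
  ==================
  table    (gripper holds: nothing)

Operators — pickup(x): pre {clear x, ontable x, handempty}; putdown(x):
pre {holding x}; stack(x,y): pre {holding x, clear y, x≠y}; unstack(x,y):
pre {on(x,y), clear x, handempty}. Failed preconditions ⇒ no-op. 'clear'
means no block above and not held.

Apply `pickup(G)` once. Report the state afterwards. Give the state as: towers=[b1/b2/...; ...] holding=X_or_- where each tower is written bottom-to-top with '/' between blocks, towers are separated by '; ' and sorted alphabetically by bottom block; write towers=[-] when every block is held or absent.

before: towers=[A; B/F; C/D/E; G] holding=-
pre[pickup(G)]: clear(G) yes, ontable(G) yes, handempty yes
all met → apply pickup(G)
after:  towers=[A; B/F; C/D/E] holding=G

towers=[A; B/F; C/D/E] holding=G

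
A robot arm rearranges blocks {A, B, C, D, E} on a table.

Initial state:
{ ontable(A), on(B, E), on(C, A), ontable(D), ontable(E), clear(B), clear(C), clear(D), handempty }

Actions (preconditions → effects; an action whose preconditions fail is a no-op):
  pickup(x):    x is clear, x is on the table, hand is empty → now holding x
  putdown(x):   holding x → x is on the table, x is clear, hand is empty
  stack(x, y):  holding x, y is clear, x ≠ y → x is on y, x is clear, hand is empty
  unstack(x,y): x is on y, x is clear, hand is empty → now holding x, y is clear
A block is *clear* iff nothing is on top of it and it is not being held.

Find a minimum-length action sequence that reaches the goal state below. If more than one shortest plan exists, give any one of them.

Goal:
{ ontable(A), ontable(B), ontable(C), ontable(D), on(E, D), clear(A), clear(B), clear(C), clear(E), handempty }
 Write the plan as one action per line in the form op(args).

step 1 (unstack(B, E)): towers=[A/C; D; E] holding=B
step 2 (putdown(B)): towers=[A/C; B; D; E] holding=-
step 3 (pickup(E)): towers=[A/C; B; D] holding=E
step 4 (stack(E, D)): towers=[A/C; B; D/E] holding=-
step 5 (unstack(C, A)): towers=[A; B; D/E] holding=C
step 6 (putdown(C)): towers=[A; B; C; D/E] holding=-
goal check: towers=[A; B; C; D/E] holding=- — reached (length 6, optimal by BFS)

unstack(B, E)
putdown(B)
pickup(E)
stack(E, D)
unstack(C, A)
putdown(C)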